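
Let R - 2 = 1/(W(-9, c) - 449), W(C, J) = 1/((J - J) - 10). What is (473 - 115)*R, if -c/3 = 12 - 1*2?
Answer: 3211976/4491 ≈ 715.20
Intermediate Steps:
c = -30 (c = -3*(12 - 1*2) = -3*(12 - 2) = -3*10 = -30)
W(C, J) = -1/10 (W(C, J) = 1/(0 - 10) = 1/(-10) = -1/10)
R = 8972/4491 (R = 2 + 1/(-1/10 - 449) = 2 + 1/(-4491/10) = 2 - 10/4491 = 8972/4491 ≈ 1.9978)
(473 - 115)*R = (473 - 115)*(8972/4491) = 358*(8972/4491) = 3211976/4491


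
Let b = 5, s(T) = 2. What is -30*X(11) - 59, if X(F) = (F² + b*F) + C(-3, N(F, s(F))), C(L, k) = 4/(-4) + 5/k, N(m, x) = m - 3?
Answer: -21311/4 ≈ -5327.8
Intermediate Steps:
N(m, x) = -3 + m
C(L, k) = -1 + 5/k (C(L, k) = 4*(-¼) + 5/k = -1 + 5/k)
X(F) = F² + 5*F + (8 - F)/(-3 + F) (X(F) = (F² + 5*F) + (5 - (-3 + F))/(-3 + F) = (F² + 5*F) + (5 + (3 - F))/(-3 + F) = (F² + 5*F) + (8 - F)/(-3 + F) = F² + 5*F + (8 - F)/(-3 + F))
-30*X(11) - 59 = -30*(8 - 1*11 + 11*(-3 + 11)*(5 + 11))/(-3 + 11) - 59 = -30*(8 - 11 + 11*8*16)/8 - 59 = -15*(8 - 11 + 1408)/4 - 59 = -15*1405/4 - 59 = -30*1405/8 - 59 = -21075/4 - 59 = -21311/4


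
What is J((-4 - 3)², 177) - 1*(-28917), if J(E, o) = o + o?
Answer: 29271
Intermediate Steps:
J(E, o) = 2*o
J((-4 - 3)², 177) - 1*(-28917) = 2*177 - 1*(-28917) = 354 + 28917 = 29271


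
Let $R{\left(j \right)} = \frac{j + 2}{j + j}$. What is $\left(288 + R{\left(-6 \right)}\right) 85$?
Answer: $\frac{73525}{3} \approx 24508.0$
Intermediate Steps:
$R{\left(j \right)} = \frac{2 + j}{2 j}$
$\left(288 + R{\left(-6 \right)}\right) 85 = \left(288 + \frac{2 - 6}{2 \left(-6\right)}\right) 85 = \left(288 + \frac{1}{2} \left(- \frac{1}{6}\right) \left(-4\right)\right) 85 = \left(288 + \frac{1}{3}\right) 85 = \frac{865}{3} \cdot 85 = \frac{73525}{3}$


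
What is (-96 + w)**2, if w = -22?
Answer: 13924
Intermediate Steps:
(-96 + w)**2 = (-96 - 22)**2 = (-118)**2 = 13924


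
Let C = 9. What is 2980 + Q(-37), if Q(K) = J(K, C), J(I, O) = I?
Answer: 2943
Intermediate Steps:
Q(K) = K
2980 + Q(-37) = 2980 - 37 = 2943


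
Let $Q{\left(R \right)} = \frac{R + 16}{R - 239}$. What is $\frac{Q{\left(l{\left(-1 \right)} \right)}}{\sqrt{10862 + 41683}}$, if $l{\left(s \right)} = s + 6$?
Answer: $- \frac{7 \sqrt{52545}}{4098510} \approx -0.00039151$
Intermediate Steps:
$l{\left(s \right)} = 6 + s$
$Q{\left(R \right)} = \frac{16 + R}{-239 + R}$
$\frac{Q{\left(l{\left(-1 \right)} \right)}}{\sqrt{10862 + 41683}} = \frac{\frac{1}{-239 + \left(6 - 1\right)} \left(16 + \left(6 - 1\right)\right)}{\sqrt{10862 + 41683}} = \frac{\frac{1}{-239 + 5} \left(16 + 5\right)}{\sqrt{52545}} = \frac{1}{-234} \cdot 21 \frac{\sqrt{52545}}{52545} = \left(- \frac{1}{234}\right) 21 \frac{\sqrt{52545}}{52545} = - \frac{7 \frac{\sqrt{52545}}{52545}}{78} = - \frac{7 \sqrt{52545}}{4098510}$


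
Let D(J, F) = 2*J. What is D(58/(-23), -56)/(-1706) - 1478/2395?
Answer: -28857972/46987505 ≈ -0.61416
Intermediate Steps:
D(58/(-23), -56)/(-1706) - 1478/2395 = (2*(58/(-23)))/(-1706) - 1478/2395 = (2*(58*(-1/23)))*(-1/1706) - 1478*1/2395 = (2*(-58/23))*(-1/1706) - 1478/2395 = -116/23*(-1/1706) - 1478/2395 = 58/19619 - 1478/2395 = -28857972/46987505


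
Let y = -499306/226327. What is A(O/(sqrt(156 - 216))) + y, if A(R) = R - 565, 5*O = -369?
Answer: -128374061/226327 + 123*I*sqrt(15)/50 ≈ -567.21 + 9.5275*I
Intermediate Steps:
O = -369/5 (O = (1/5)*(-369) = -369/5 ≈ -73.800)
y = -499306/226327 (y = -499306*1/226327 = -499306/226327 ≈ -2.2061)
A(R) = -565 + R
A(O/(sqrt(156 - 216))) + y = (-565 - 369/(5*sqrt(156 - 216))) - 499306/226327 = (-565 - 369*(-I*sqrt(15)/30)/5) - 499306/226327 = (-565 - (-123)*I*sqrt(15)/50) - 499306/226327 = (-565 + 123*I*sqrt(15)/50) - 499306/226327 = -128374061/226327 + 123*I*sqrt(15)/50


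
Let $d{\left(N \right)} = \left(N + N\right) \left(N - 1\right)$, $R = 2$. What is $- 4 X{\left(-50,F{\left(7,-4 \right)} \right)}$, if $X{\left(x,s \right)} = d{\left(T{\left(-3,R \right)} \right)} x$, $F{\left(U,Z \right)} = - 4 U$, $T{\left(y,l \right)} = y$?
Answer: $4800$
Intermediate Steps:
$d{\left(N \right)} = 2 N \left(-1 + N\right)$
$X{\left(x,s \right)} = 24 x$ ($X{\left(x,s \right)} = 2 \left(-3\right) \left(-1 - 3\right) x = 2 \left(-3\right) \left(-4\right) x = 24 x$)
$- 4 X{\left(-50,F{\left(7,-4 \right)} \right)} = - 4 \cdot 24 \left(-50\right) = \left(-4\right) \left(-1200\right) = 4800$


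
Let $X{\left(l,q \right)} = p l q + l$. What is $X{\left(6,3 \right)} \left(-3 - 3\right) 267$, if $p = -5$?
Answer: $134568$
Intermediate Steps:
$X{\left(l,q \right)} = l - 5 l q$ ($X{\left(l,q \right)} = - 5 l q + l = l - 5 l q$)
$X{\left(6,3 \right)} \left(-3 - 3\right) 267 = 6 \left(1 - 15\right) \left(-3 - 3\right) 267 = 6 \left(1 - 15\right) \left(-6\right) 267 = 6 \left(-14\right) \left(-6\right) 267 = \left(-84\right) \left(-6\right) 267 = 504 \cdot 267 = 134568$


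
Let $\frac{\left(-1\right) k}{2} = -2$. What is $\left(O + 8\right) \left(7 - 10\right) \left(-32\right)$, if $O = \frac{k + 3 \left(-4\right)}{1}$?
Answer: $0$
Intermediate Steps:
$k = 4$ ($k = \left(-2\right) \left(-2\right) = 4$)
$O = -8$ ($O = \frac{4 + 3 \left(-4\right)}{1} = \left(4 - 12\right) 1 = \left(-8\right) 1 = -8$)
$\left(O + 8\right) \left(7 - 10\right) \left(-32\right) = \left(-8 + 8\right) \left(7 - 10\right) \left(-32\right) = 0 \left(-3\right) \left(-32\right) = 0 \left(-32\right) = 0$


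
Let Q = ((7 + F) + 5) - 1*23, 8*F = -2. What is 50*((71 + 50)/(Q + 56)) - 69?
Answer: 11849/179 ≈ 66.196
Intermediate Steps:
F = -¼ (F = (⅛)*(-2) = -¼ ≈ -0.25000)
Q = -45/4 (Q = ((7 - ¼) + 5) - 1*23 = (27/4 + 5) - 23 = 47/4 - 23 = -45/4 ≈ -11.250)
50*((71 + 50)/(Q + 56)) - 69 = 50*((71 + 50)/(-45/4 + 56)) - 69 = 50*(121/(179/4)) - 69 = 50*(121*(4/179)) - 69 = 50*(484/179) - 69 = 24200/179 - 69 = 11849/179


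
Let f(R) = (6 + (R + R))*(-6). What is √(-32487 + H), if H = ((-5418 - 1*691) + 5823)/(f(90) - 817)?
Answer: I*√121386765305/1933 ≈ 180.24*I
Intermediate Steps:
f(R) = -36 - 12*R (f(R) = (6 + 2*R)*(-6) = -36 - 12*R)
H = 286/1933 (H = ((-5418 - 1*691) + 5823)/((-36 - 12*90) - 817) = ((-5418 - 691) + 5823)/((-36 - 1080) - 817) = (-6109 + 5823)/(-1116 - 817) = -286/(-1933) = -286*(-1/1933) = 286/1933 ≈ 0.14796)
√(-32487 + H) = √(-32487 + 286/1933) = √(-62797085/1933) = I*√121386765305/1933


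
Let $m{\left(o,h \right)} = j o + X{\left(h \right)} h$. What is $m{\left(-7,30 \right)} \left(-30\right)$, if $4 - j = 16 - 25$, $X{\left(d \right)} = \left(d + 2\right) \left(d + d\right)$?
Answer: $-1725270$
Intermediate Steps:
$X{\left(d \right)} = 2 d \left(2 + d\right)$ ($X{\left(d \right)} = \left(2 + d\right) 2 d = 2 d \left(2 + d\right)$)
$j = 13$ ($j = 4 - \left(16 - 25\right) = 4 - -9 = 4 + 9 = 13$)
$m{\left(o,h \right)} = 13 o + 2 h^{2} \left(2 + h\right)$ ($m{\left(o,h \right)} = 13 o + 2 h \left(2 + h\right) h = 13 o + 2 h^{2} \left(2 + h\right)$)
$m{\left(-7,30 \right)} \left(-30\right) = \left(13 \left(-7\right) + 2 \cdot 30^{2} \left(2 + 30\right)\right) \left(-30\right) = \left(-91 + 2 \cdot 900 \cdot 32\right) \left(-30\right) = \left(-91 + 57600\right) \left(-30\right) = 57509 \left(-30\right) = -1725270$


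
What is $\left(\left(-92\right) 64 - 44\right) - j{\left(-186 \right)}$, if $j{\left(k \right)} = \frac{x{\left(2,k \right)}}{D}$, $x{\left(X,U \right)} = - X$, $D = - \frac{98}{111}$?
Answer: $- \frac{290779}{49} \approx -5934.3$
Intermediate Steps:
$D = - \frac{98}{111}$ ($D = \left(-98\right) \frac{1}{111} = - \frac{98}{111} \approx -0.88288$)
$j{\left(k \right)} = \frac{111}{49}$ ($j{\left(k \right)} = \frac{\left(-1\right) 2}{- \frac{98}{111}} = \left(-2\right) \left(- \frac{111}{98}\right) = \frac{111}{49}$)
$\left(\left(-92\right) 64 - 44\right) - j{\left(-186 \right)} = \left(\left(-92\right) 64 - 44\right) - \frac{111}{49} = \left(-5888 - 44\right) - \frac{111}{49} = -5932 - \frac{111}{49} = - \frac{290779}{49}$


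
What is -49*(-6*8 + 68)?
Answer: -980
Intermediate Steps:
-49*(-6*8 + 68) = -49*(-48 + 68) = -49*20 = -980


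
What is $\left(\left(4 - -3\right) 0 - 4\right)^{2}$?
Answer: $16$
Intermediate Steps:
$\left(\left(4 - -3\right) 0 - 4\right)^{2} = \left(\left(4 + 3\right) 0 - 4\right)^{2} = \left(7 \cdot 0 - 4\right)^{2} = \left(0 - 4\right)^{2} = \left(-4\right)^{2} = 16$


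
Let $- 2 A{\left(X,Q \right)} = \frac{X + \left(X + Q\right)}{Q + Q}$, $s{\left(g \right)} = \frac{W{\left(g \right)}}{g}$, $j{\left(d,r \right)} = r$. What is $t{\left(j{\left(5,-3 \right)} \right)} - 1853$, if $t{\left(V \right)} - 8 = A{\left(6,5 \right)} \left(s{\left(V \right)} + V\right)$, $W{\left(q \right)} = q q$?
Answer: $- \frac{18399}{10} \approx -1839.9$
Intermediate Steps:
$W{\left(q \right)} = q^{2}$
$s{\left(g \right)} = g$ ($s{\left(g \right)} = \frac{g^{2}}{g} = g$)
$A{\left(X,Q \right)} = - \frac{Q + 2 X}{4 Q}$ ($A{\left(X,Q \right)} = - \frac{\left(X + \left(X + Q\right)\right) \frac{1}{Q + Q}}{2} = - \frac{\left(X + \left(Q + X\right)\right) \frac{1}{2 Q}}{2} = - \frac{\left(Q + 2 X\right) \frac{1}{2 Q}}{2} = - \frac{\frac{1}{2} \frac{1}{Q} \left(Q + 2 X\right)}{2} = - \frac{Q + 2 X}{4 Q}$)
$t{\left(V \right)} = 8 - \frac{17 V}{10}$ ($t{\left(V \right)} = 8 + \frac{\left(-1\right) 5 - 12}{4 \cdot 5} \left(V + V\right) = 8 + \frac{1}{4} \cdot \frac{1}{5} \left(-5 - 12\right) 2 V = 8 + \frac{1}{4} \cdot \frac{1}{5} \left(-17\right) 2 V = 8 - \frac{17 \cdot 2 V}{20} = 8 - \frac{17 V}{10}$)
$t{\left(j{\left(5,-3 \right)} \right)} - 1853 = \left(8 - - \frac{51}{10}\right) - 1853 = \left(8 + \frac{51}{10}\right) - 1853 = \frac{131}{10} - 1853 = - \frac{18399}{10}$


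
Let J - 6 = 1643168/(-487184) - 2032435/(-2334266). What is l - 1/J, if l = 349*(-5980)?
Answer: -518869883323027454/248617556251 ≈ -2.0870e+6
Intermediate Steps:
l = -2087020
J = 248617556251/71076065434 (J = 6 + (1643168/(-487184) - 2032435/(-2334266)) = 6 + (1643168*(-1/487184) - 2032435*(-1/2334266)) = 6 + (-102698/30449 + 2032435/2334266) = 6 - 177838836353/71076065434 = 248617556251/71076065434 ≈ 3.4979)
l - 1/J = -2087020 - 1/248617556251/71076065434 = -2087020 - 1*71076065434/248617556251 = -2087020 - 71076065434/248617556251 = -518869883323027454/248617556251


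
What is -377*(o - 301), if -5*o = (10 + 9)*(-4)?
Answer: 538733/5 ≈ 1.0775e+5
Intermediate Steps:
o = 76/5 (o = -(10 + 9)*(-4)/5 = -19*(-4)/5 = -1/5*(-76) = 76/5 ≈ 15.200)
-377*(o - 301) = -377*(76/5 - 301) = -377*(-1429/5) = 538733/5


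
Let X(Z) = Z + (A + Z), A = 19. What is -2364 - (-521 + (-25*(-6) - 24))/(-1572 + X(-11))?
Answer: -744739/315 ≈ -2364.3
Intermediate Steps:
X(Z) = 19 + 2*Z (X(Z) = Z + (19 + Z) = 19 + 2*Z)
-2364 - (-521 + (-25*(-6) - 24))/(-1572 + X(-11)) = -2364 - (-521 + (-25*(-6) - 24))/(-1572 + (19 + 2*(-11))) = -2364 - (-521 + (150 - 24))/(-1572 + (19 - 22)) = -2364 - (-521 + 126)/(-1572 - 3) = -2364 - (-395)/(-1575) = -2364 - (-395)*(-1)/1575 = -2364 - 1*79/315 = -2364 - 79/315 = -744739/315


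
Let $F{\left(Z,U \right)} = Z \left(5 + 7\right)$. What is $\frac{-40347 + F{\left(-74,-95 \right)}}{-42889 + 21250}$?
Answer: $\frac{13745}{7213} \approx 1.9056$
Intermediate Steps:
$F{\left(Z,U \right)} = 12 Z$ ($F{\left(Z,U \right)} = Z 12 = 12 Z$)
$\frac{-40347 + F{\left(-74,-95 \right)}}{-42889 + 21250} = \frac{-40347 + 12 \left(-74\right)}{-42889 + 21250} = \frac{-40347 - 888}{-21639} = \left(-41235\right) \left(- \frac{1}{21639}\right) = \frac{13745}{7213}$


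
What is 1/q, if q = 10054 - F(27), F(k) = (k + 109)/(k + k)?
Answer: 27/271390 ≈ 9.9488e-5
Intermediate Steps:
F(k) = (109 + k)/(2*k) (F(k) = (109 + k)/((2*k)) = (109 + k)*(1/(2*k)) = (109 + k)/(2*k))
q = 271390/27 (q = 10054 - (109 + 27)/(2*27) = 10054 - 136/(2*27) = 10054 - 1*68/27 = 10054 - 68/27 = 271390/27 ≈ 10051.)
1/q = 1/(271390/27) = 27/271390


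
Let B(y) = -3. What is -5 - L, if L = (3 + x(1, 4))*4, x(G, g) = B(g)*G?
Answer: -5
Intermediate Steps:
x(G, g) = -3*G
L = 0 (L = (3 - 3*1)*4 = (3 - 3)*4 = 0*4 = 0)
-5 - L = -5 - 1*0 = -5 + 0 = -5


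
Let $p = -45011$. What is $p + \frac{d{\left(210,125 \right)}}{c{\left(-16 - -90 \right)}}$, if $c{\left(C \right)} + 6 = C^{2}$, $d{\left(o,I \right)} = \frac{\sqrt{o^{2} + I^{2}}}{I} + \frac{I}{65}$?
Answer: $- \frac{640146437}{14222} + \frac{\sqrt{2389}}{136750} \approx -45011.0$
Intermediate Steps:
$d{\left(o,I \right)} = \frac{I}{65} + \frac{\sqrt{I^{2} + o^{2}}}{I}$ ($d{\left(o,I \right)} = \frac{\sqrt{I^{2} + o^{2}}}{I} + I \frac{1}{65} = \frac{\sqrt{I^{2} + o^{2}}}{I} + \frac{I}{65} = \frac{I}{65} + \frac{\sqrt{I^{2} + o^{2}}}{I}$)
$c{\left(C \right)} = -6 + C^{2}$
$p + \frac{d{\left(210,125 \right)}}{c{\left(-16 - -90 \right)}} = -45011 + \frac{\frac{1}{65} \cdot 125 + \frac{\sqrt{125^{2} + 210^{2}}}{125}}{-6 + \left(-16 - -90\right)^{2}} = -45011 + \frac{\frac{25}{13} + \frac{\sqrt{15625 + 44100}}{125}}{-6 + \left(-16 + 90\right)^{2}} = -45011 + \frac{\frac{25}{13} + \frac{\sqrt{59725}}{125}}{-6 + 74^{2}} = -45011 + \frac{\frac{25}{13} + \frac{5 \sqrt{2389}}{125}}{-6 + 5476} = -45011 + \frac{\frac{25}{13} + \frac{\sqrt{2389}}{25}}{5470} = -45011 + \left(\frac{25}{13} + \frac{\sqrt{2389}}{25}\right) \frac{1}{5470} = -45011 + \left(\frac{5}{14222} + \frac{\sqrt{2389}}{136750}\right) = - \frac{640146437}{14222} + \frac{\sqrt{2389}}{136750}$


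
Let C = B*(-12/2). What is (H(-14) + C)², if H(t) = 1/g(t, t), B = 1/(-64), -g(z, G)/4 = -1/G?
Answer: 11881/1024 ≈ 11.603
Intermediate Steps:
g(z, G) = 4/G (g(z, G) = -(-4)/G = 4/G)
B = -1/64 ≈ -0.015625
H(t) = t/4 (H(t) = 1/(4/t) = t/4)
C = 3/32 (C = -(-3)/(16*2) = -1/64*(-6) = 3/32 ≈ 0.093750)
(H(-14) + C)² = ((¼)*(-14) + 3/32)² = (-7/2 + 3/32)² = (-109/32)² = 11881/1024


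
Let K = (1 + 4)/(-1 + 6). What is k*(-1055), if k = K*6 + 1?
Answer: -7385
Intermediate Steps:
K = 1 (K = 5/5 = 5*(1/5) = 1)
k = 7 (k = 1*6 + 1 = 6 + 1 = 7)
k*(-1055) = 7*(-1055) = -7385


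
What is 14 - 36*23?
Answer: -814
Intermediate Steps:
14 - 36*23 = 14 - 828 = -814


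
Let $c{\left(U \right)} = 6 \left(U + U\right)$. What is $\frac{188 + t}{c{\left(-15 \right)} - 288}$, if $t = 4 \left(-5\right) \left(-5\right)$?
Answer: $- \frac{8}{13} \approx -0.61539$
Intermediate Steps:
$c{\left(U \right)} = 12 U$ ($c{\left(U \right)} = 6 \cdot 2 U = 12 U$)
$t = 100$ ($t = \left(-20\right) \left(-5\right) = 100$)
$\frac{188 + t}{c{\left(-15 \right)} - 288} = \frac{188 + 100}{12 \left(-15\right) - 288} = \frac{288}{-180 - 288} = \frac{288}{-468} = 288 \left(- \frac{1}{468}\right) = - \frac{8}{13}$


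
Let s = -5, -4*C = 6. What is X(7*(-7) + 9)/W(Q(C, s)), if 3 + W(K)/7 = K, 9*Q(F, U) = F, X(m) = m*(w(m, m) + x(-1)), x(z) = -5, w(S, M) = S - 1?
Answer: -11040/133 ≈ -83.008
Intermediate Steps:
w(S, M) = -1 + S
X(m) = m*(-6 + m) (X(m) = m*((-1 + m) - 5) = m*(-6 + m))
C = -3/2 (C = -¼*6 = -3/2 ≈ -1.5000)
Q(F, U) = F/9
W(K) = -21 + 7*K
X(7*(-7) + 9)/W(Q(C, s)) = ((7*(-7) + 9)*(-6 + (7*(-7) + 9)))/(-21 + 7*((⅑)*(-3/2))) = ((-49 + 9)*(-6 + (-49 + 9)))/(-21 + 7*(-⅙)) = (-40*(-6 - 40))/(-21 - 7/6) = (-40*(-46))/(-133/6) = 1840*(-6/133) = -11040/133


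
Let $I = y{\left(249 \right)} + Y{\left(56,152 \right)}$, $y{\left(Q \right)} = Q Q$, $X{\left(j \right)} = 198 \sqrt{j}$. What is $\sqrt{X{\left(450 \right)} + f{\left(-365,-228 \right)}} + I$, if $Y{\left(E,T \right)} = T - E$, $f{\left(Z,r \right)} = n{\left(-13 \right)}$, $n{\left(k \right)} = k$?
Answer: $62097 + \sqrt{-13 + 2970 \sqrt{2}} \approx 62162.0$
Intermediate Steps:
$f{\left(Z,r \right)} = -13$
$y{\left(Q \right)} = Q^{2}$
$I = 62097$ ($I = 249^{2} + \left(152 - 56\right) = 62001 + \left(152 - 56\right) = 62001 + 96 = 62097$)
$\sqrt{X{\left(450 \right)} + f{\left(-365,-228 \right)}} + I = \sqrt{198 \sqrt{450} - 13} + 62097 = \sqrt{198 \cdot 15 \sqrt{2} - 13} + 62097 = \sqrt{2970 \sqrt{2} - 13} + 62097 = \sqrt{-13 + 2970 \sqrt{2}} + 62097 = 62097 + \sqrt{-13 + 2970 \sqrt{2}}$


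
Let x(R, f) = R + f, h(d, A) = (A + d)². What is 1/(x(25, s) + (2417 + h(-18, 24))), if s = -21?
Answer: 1/2457 ≈ 0.00040700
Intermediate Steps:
1/(x(25, s) + (2417 + h(-18, 24))) = 1/((25 - 21) + (2417 + (24 - 18)²)) = 1/(4 + (2417 + 6²)) = 1/(4 + (2417 + 36)) = 1/(4 + 2453) = 1/2457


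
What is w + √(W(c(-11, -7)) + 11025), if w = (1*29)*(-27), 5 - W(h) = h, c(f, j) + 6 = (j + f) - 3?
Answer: -783 + √11057 ≈ -677.85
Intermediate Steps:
c(f, j) = -9 + f + j (c(f, j) = -6 + ((j + f) - 3) = -6 + ((f + j) - 3) = -6 + (-3 + f + j) = -9 + f + j)
W(h) = 5 - h
w = -783 (w = 29*(-27) = -783)
w + √(W(c(-11, -7)) + 11025) = -783 + √((5 - (-9 - 11 - 7)) + 11025) = -783 + √((5 - 1*(-27)) + 11025) = -783 + √((5 + 27) + 11025) = -783 + √(32 + 11025) = -783 + √11057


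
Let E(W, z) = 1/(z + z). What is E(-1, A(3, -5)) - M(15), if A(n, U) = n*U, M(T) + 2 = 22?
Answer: -601/30 ≈ -20.033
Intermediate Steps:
M(T) = 20 (M(T) = -2 + 22 = 20)
A(n, U) = U*n
E(W, z) = 1/(2*z)
E(-1, A(3, -5)) - M(15) = 1/(2*((-5*3))) - 1*20 = (1/2)/(-15) - 20 = (1/2)*(-1/15) - 20 = -1/30 - 20 = -601/30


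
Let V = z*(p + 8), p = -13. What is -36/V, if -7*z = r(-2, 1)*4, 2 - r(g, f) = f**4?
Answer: -63/5 ≈ -12.600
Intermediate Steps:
r(g, f) = 2 - f**4
z = -4/7 (z = -(2 - 1*1**4)*4/7 = -(2 - 1*1)*4/7 = -(2 - 1)*4/7 = -4/7 ≈ -0.57143)
V = 20/7 (V = -4*(-13 + 8)/7 = -4/7*(-5) = 20/7 ≈ 2.8571)
-36/V = -36/20/7 = -36*7/20 = -63/5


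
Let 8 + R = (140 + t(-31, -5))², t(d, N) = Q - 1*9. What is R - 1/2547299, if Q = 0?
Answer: 43693819746/2547299 ≈ 17153.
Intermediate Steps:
t(d, N) = -9 (t(d, N) = 0 - 1*9 = 0 - 9 = -9)
R = 17153 (R = -8 + (140 - 9)² = -8 + 131² = -8 + 17161 = 17153)
R - 1/2547299 = 17153 - 1/2547299 = 43693819746/2547299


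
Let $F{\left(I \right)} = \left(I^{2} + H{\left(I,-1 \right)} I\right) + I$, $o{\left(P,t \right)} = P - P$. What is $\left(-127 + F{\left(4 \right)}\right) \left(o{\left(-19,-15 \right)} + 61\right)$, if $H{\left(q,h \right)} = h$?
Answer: $-6771$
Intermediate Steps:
$o{\left(P,t \right)} = 0$
$F{\left(I \right)} = I^{2}$ ($F{\left(I \right)} = \left(I^{2} - I\right) + I = I^{2}$)
$\left(-127 + F{\left(4 \right)}\right) \left(o{\left(-19,-15 \right)} + 61\right) = \left(-127 + 4^{2}\right) \left(0 + 61\right) = \left(-127 + 16\right) 61 = \left(-111\right) 61 = -6771$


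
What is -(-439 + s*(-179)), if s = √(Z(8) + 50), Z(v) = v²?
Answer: 439 + 179*√114 ≈ 2350.2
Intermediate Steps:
s = √114 (s = √(8² + 50) = √(64 + 50) = √114 ≈ 10.677)
-(-439 + s*(-179)) = -(-439 + √114*(-179)) = -(-439 - 179*√114) = 439 + 179*√114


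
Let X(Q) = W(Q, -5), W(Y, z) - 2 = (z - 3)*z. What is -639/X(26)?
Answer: -213/14 ≈ -15.214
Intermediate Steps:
W(Y, z) = 2 + z*(-3 + z) (W(Y, z) = 2 + (z - 3)*z = 2 + (-3 + z)*z = 2 + z*(-3 + z))
X(Q) = 42 (X(Q) = 2 + (-5)² - 3*(-5) = 2 + 25 + 15 = 42)
-639/X(26) = -639/42 = -639*1/42 = -213/14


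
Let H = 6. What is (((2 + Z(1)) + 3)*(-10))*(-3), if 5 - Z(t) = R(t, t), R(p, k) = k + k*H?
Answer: 90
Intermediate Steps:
R(p, k) = 7*k (R(p, k) = k + k*6 = k + 6*k = 7*k)
Z(t) = 5 - 7*t
(((2 + Z(1)) + 3)*(-10))*(-3) = (((2 + (5 - 7*1)) + 3)*(-10))*(-3) = (((2 + (5 - 7)) + 3)*(-10))*(-3) = (((2 - 2) + 3)*(-10))*(-3) = ((0 + 3)*(-10))*(-3) = (3*(-10))*(-3) = -30*(-3) = 90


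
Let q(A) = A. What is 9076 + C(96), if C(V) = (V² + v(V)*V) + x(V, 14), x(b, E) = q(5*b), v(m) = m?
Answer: 27988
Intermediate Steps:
x(b, E) = 5*b
C(V) = 2*V² + 5*V (C(V) = (V² + V*V) + 5*V = (V² + V²) + 5*V = 2*V² + 5*V)
9076 + C(96) = 9076 + 96*(5 + 2*96) = 9076 + 96*(5 + 192) = 9076 + 96*197 = 9076 + 18912 = 27988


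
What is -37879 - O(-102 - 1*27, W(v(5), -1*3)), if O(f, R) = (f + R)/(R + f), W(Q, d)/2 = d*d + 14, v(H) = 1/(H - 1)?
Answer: -37880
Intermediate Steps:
v(H) = 1/(-1 + H)
W(Q, d) = 28 + 2*d**2 (W(Q, d) = 2*(d*d + 14) = 2*(d**2 + 14) = 2*(14 + d**2) = 28 + 2*d**2)
O(f, R) = 1 (O(f, R) = (R + f)/(R + f) = 1)
-37879 - O(-102 - 1*27, W(v(5), -1*3)) = -37879 - 1*1 = -37879 - 1 = -37880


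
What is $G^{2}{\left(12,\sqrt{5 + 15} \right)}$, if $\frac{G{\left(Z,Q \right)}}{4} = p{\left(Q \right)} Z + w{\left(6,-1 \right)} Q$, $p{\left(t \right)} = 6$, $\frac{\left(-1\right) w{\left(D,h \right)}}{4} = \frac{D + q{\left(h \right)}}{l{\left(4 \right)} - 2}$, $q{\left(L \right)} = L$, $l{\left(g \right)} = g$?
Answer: $114944 - 46080 \sqrt{5} \approx 11906.0$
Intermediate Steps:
$w{\left(D,h \right)} = - 2 D - 2 h$ ($w{\left(D,h \right)} = - 4 \frac{D + h}{4 - 2} = - 4 \frac{D + h}{2} = - 4 \left(D + h\right) \frac{1}{2} = - 4 \left(\frac{D}{2} + \frac{h}{2}\right) = - 2 D - 2 h$)
$G{\left(Z,Q \right)} = - 40 Q + 24 Z$ ($G{\left(Z,Q \right)} = 4 \left(6 Z + \left(\left(-2\right) 6 - -2\right) Q\right) = 4 \left(6 Z + \left(-12 + 2\right) Q\right) = 4 \left(6 Z - 10 Q\right) = 4 \left(- 10 Q + 6 Z\right) = - 40 Q + 24 Z$)
$G^{2}{\left(12,\sqrt{5 + 15} \right)} = \left(- 40 \sqrt{5 + 15} + 24 \cdot 12\right)^{2} = \left(- 40 \sqrt{20} + 288\right)^{2} = \left(- 40 \cdot 2 \sqrt{5} + 288\right)^{2} = \left(- 80 \sqrt{5} + 288\right)^{2} = \left(288 - 80 \sqrt{5}\right)^{2}$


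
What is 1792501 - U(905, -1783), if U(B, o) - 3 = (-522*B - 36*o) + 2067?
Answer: 2198653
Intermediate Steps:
U(B, o) = 2070 - 522*B - 36*o (U(B, o) = 3 + ((-522*B - 36*o) + 2067) = 3 + (2067 - 522*B - 36*o) = 2070 - 522*B - 36*o)
1792501 - U(905, -1783) = 1792501 - (2070 - 522*905 - 36*(-1783)) = 1792501 - (2070 - 472410 + 64188) = 1792501 - 1*(-406152) = 1792501 + 406152 = 2198653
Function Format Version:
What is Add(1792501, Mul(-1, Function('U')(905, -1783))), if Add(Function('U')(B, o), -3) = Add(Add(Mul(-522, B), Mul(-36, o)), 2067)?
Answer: 2198653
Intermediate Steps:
Function('U')(B, o) = Add(2070, Mul(-522, B), Mul(-36, o)) (Function('U')(B, o) = Add(3, Add(Add(Mul(-522, B), Mul(-36, o)), 2067)) = Add(3, Add(2067, Mul(-522, B), Mul(-36, o))) = Add(2070, Mul(-522, B), Mul(-36, o)))
Add(1792501, Mul(-1, Function('U')(905, -1783))) = Add(1792501, Mul(-1, Add(2070, Mul(-522, 905), Mul(-36, -1783)))) = Add(1792501, Mul(-1, Add(2070, -472410, 64188))) = Add(1792501, Mul(-1, -406152)) = Add(1792501, 406152) = 2198653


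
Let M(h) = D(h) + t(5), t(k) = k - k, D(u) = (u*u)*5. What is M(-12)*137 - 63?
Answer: 98577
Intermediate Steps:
D(u) = 5*u**2 (D(u) = u**2*5 = 5*u**2)
t(k) = 0
M(h) = 5*h**2 (M(h) = 5*h**2 + 0 = 5*h**2)
M(-12)*137 - 63 = (5*(-12)**2)*137 - 63 = (5*144)*137 - 63 = 720*137 - 63 = 98640 - 63 = 98577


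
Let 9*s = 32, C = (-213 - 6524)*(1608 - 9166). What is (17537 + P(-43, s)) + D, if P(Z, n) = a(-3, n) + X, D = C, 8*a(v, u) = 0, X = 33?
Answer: 50935816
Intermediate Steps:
a(v, u) = 0 (a(v, u) = (⅛)*0 = 0)
C = 50918246 (C = -6737*(-7558) = 50918246)
s = 32/9 (s = (⅑)*32 = 32/9 ≈ 3.5556)
D = 50918246
P(Z, n) = 33 (P(Z, n) = 0 + 33 = 33)
(17537 + P(-43, s)) + D = (17537 + 33) + 50918246 = 17570 + 50918246 = 50935816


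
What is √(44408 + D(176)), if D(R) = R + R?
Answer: 2*√11190 ≈ 211.57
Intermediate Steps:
D(R) = 2*R
√(44408 + D(176)) = √(44408 + 2*176) = √(44408 + 352) = √44760 = 2*√11190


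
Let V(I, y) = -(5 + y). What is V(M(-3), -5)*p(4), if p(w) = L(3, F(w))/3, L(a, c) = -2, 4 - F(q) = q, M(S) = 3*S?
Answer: 0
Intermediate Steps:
F(q) = 4 - q
V(I, y) = -5 - y
p(w) = -⅔ (p(w) = -2/3 = -2*⅓ = -⅔)
V(M(-3), -5)*p(4) = (-5 - 1*(-5))*(-⅔) = (-5 + 5)*(-⅔) = 0*(-⅔) = 0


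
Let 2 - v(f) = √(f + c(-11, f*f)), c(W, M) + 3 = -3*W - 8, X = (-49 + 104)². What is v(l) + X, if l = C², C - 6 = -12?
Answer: 3027 - √58 ≈ 3019.4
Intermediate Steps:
C = -6 (C = 6 - 12 = -6)
X = 3025 (X = 55² = 3025)
l = 36 (l = (-6)² = 36)
c(W, M) = -11 - 3*W (c(W, M) = -3 + (-3*W - 8) = -3 + (-8 - 3*W) = -11 - 3*W)
v(f) = 2 - √(22 + f) (v(f) = 2 - √(f + (-11 - 3*(-11))) = 2 - √(f + (-11 + 33)) = 2 - √(f + 22) = 2 - √(22 + f))
v(l) + X = (2 - √(22 + 36)) + 3025 = (2 - √58) + 3025 = 3027 - √58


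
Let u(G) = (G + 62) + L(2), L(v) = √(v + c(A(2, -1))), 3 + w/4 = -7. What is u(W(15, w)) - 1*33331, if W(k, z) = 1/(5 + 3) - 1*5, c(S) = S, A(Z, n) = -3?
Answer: -266191/8 + I ≈ -33274.0 + 1.0*I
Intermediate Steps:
w = -40 (w = -12 + 4*(-7) = -12 - 28 = -40)
W(k, z) = -39/8 (W(k, z) = 1/8 - 5 = ⅛ - 5 = -39/8)
L(v) = √(-3 + v) (L(v) = √(v - 3) = √(-3 + v))
u(G) = 62 + I + G (u(G) = (G + 62) + √(-3 + 2) = (62 + G) + √(-1) = (62 + G) + I = 62 + I + G)
u(W(15, w)) - 1*33331 = (62 + I - 39/8) - 1*33331 = (457/8 + I) - 33331 = -266191/8 + I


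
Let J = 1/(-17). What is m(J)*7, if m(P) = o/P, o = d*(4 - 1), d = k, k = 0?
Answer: 0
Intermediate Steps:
J = -1/17 ≈ -0.058824
d = 0
o = 0 (o = 0*(4 - 1) = 0*3 = 0)
m(P) = 0 (m(P) = 0/P = 0)
m(J)*7 = 0*7 = 0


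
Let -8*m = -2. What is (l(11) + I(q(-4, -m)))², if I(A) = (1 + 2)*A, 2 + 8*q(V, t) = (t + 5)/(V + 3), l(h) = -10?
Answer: 160801/1024 ≈ 157.03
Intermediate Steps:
m = ¼ (m = -⅛*(-2) = ¼ ≈ 0.25000)
q(V, t) = -¼ + (5 + t)/(8*(3 + V)) (q(V, t) = -¼ + ((t + 5)/(V + 3))/8 = -¼ + ((5 + t)/(3 + V))/8 = -¼ + (5 + t)/(8*(3 + V)))
I(A) = 3*A
(l(11) + I(q(-4, -m)))² = (-10 + 3*((-1 - 1*¼ - 2*(-4))/(8*(3 - 4))))² = (-10 + 3*((⅛)*(-1 - ¼ + 8)/(-1)))² = (-10 + 3*((⅛)*(-1)*(27/4)))² = (-10 + 3*(-27/32))² = (-10 - 81/32)² = (-401/32)² = 160801/1024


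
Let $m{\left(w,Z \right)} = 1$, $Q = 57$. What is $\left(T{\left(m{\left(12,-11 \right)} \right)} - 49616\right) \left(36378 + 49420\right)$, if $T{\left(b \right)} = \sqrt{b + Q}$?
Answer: $-4256953568 + 85798 \sqrt{58} \approx -4.2563 \cdot 10^{9}$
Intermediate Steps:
$T{\left(b \right)} = \sqrt{57 + b}$ ($T{\left(b \right)} = \sqrt{b + 57} = \sqrt{57 + b}$)
$\left(T{\left(m{\left(12,-11 \right)} \right)} - 49616\right) \left(36378 + 49420\right) = \left(\sqrt{57 + 1} - 49616\right) \left(36378 + 49420\right) = \left(\sqrt{58} - 49616\right) 85798 = \left(-49616 + \sqrt{58}\right) 85798 = -4256953568 + 85798 \sqrt{58}$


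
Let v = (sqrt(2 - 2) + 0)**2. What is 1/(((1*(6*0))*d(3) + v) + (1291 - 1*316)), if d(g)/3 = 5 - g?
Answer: 1/975 ≈ 0.0010256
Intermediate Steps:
d(g) = 15 - 3*g (d(g) = 3*(5 - g) = 15 - 3*g)
v = 0 (v = (sqrt(0) + 0)**2 = (0 + 0)**2 = 0**2 = 0)
1/(((1*(6*0))*d(3) + v) + (1291 - 1*316)) = 1/(((1*(6*0))*(15 - 3*3) + 0) + (1291 - 1*316)) = 1/(((1*0)*(15 - 9) + 0) + (1291 - 316)) = 1/((0*6 + 0) + 975) = 1/((0 + 0) + 975) = 1/(0 + 975) = 1/975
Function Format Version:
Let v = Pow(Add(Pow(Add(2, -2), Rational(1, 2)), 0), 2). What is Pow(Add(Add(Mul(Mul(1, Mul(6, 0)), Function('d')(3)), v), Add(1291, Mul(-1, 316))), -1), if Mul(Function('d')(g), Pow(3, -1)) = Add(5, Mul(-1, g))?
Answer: Rational(1, 975) ≈ 0.0010256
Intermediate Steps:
Function('d')(g) = Add(15, Mul(-3, g)) (Function('d')(g) = Mul(3, Add(5, Mul(-1, g))) = Add(15, Mul(-3, g)))
v = 0 (v = Pow(Add(Pow(0, Rational(1, 2)), 0), 2) = Pow(Add(0, 0), 2) = Pow(0, 2) = 0)
Pow(Add(Add(Mul(Mul(1, Mul(6, 0)), Function('d')(3)), v), Add(1291, Mul(-1, 316))), -1) = Pow(Add(Add(Mul(Mul(1, Mul(6, 0)), Add(15, Mul(-3, 3))), 0), Add(1291, Mul(-1, 316))), -1) = Pow(Add(Add(Mul(Mul(1, 0), Add(15, -9)), 0), Add(1291, -316)), -1) = Pow(Add(Add(Mul(0, 6), 0), 975), -1) = Pow(Add(Add(0, 0), 975), -1) = Pow(Add(0, 975), -1) = Pow(975, -1) = Rational(1, 975)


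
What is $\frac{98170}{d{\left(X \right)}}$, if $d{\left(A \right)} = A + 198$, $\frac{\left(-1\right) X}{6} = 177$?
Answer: $- \frac{49085}{432} \approx -113.62$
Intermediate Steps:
$X = -1062$ ($X = \left(-6\right) 177 = -1062$)
$d{\left(A \right)} = 198 + A$
$\frac{98170}{d{\left(X \right)}} = \frac{98170}{198 - 1062} = \frac{98170}{-864} = 98170 \left(- \frac{1}{864}\right) = - \frac{49085}{432}$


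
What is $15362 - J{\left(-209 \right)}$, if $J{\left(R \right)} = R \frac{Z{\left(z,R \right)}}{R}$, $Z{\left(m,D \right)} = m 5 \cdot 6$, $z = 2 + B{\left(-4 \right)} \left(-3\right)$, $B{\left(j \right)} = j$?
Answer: $14942$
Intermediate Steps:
$z = 14$ ($z = 2 - -12 = 2 + 12 = 14$)
$Z{\left(m,D \right)} = 30 m$ ($Z{\left(m,D \right)} = 5 m 6 = 30 m$)
$J{\left(R \right)} = 420$ ($J{\left(R \right)} = R \frac{30 \cdot 14}{R} = R \frac{420}{R} = 420$)
$15362 - J{\left(-209 \right)} = 15362 - 420 = 14942$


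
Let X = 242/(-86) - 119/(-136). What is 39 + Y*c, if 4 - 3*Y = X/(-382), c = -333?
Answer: -53146203/131408 ≈ -404.44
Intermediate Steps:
X = -667/344 (X = 242*(-1/86) - 119*(-1/136) = -121/43 + 7/8 = -667/344 ≈ -1.9390)
Y = 524965/394224 (Y = 4/3 - (-667)/(1032*(-382)) = 4/3 - (-667)*(-1)/(1032*382) = 4/3 - ⅓*667/131408 = 4/3 - 667/394224 = 524965/394224 ≈ 1.3316)
39 + Y*c = 39 + (524965/394224)*(-333) = 39 - 58271115/131408 = -53146203/131408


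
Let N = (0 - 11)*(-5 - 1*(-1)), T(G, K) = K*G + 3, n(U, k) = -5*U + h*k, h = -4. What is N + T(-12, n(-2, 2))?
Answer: 23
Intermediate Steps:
n(U, k) = -5*U - 4*k
T(G, K) = 3 + G*K (T(G, K) = G*K + 3 = 3 + G*K)
N = 44 (N = -11*(-5 + 1) = -11*(-4) = 44)
N + T(-12, n(-2, 2)) = 44 + (3 - 12*(-5*(-2) - 4*2)) = 44 + (3 - 12*(10 - 8)) = 44 + (3 - 12*2) = 44 + (3 - 24) = 44 - 21 = 23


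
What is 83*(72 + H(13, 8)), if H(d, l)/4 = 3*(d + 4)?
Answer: 22908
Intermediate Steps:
H(d, l) = 48 + 12*d (H(d, l) = 4*(3*(d + 4)) = 4*(3*(4 + d)) = 4*(12 + 3*d) = 48 + 12*d)
83*(72 + H(13, 8)) = 83*(72 + (48 + 12*13)) = 83*(72 + (48 + 156)) = 83*(72 + 204) = 83*276 = 22908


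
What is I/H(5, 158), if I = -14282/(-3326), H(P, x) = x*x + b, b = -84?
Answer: 7141/41375440 ≈ 0.00017259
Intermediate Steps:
H(P, x) = -84 + x**2 (H(P, x) = x*x - 84 = x**2 - 84 = -84 + x**2)
I = 7141/1663 (I = -14282*(-1/3326) = 7141/1663 ≈ 4.2940)
I/H(5, 158) = 7141/(1663*(-84 + 158**2)) = 7141/(1663*(-84 + 24964)) = (7141/1663)/24880 = (7141/1663)*(1/24880) = 7141/41375440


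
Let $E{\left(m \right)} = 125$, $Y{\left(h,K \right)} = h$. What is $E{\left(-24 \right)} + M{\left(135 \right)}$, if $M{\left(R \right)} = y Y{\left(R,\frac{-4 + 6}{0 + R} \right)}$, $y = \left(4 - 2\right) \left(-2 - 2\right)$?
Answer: $-955$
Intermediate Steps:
$y = -8$ ($y = 2 \left(-4\right) = -8$)
$M{\left(R \right)} = - 8 R$
$E{\left(-24 \right)} + M{\left(135 \right)} = 125 - 1080 = -955$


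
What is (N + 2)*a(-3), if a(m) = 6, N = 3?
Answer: 30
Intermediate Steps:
(N + 2)*a(-3) = (3 + 2)*6 = 5*6 = 30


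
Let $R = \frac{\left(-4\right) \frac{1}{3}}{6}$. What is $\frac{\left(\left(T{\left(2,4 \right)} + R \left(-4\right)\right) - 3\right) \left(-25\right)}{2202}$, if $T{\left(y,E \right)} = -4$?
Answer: $\frac{1375}{19818} \approx 0.069381$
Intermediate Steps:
$R = - \frac{2}{9}$ ($R = \left(-4\right) \frac{1}{3} \cdot \frac{1}{6} = \left(- \frac{4}{3}\right) \frac{1}{6} = - \frac{2}{9} \approx -0.22222$)
$\frac{\left(\left(T{\left(2,4 \right)} + R \left(-4\right)\right) - 3\right) \left(-25\right)}{2202} = \frac{\left(\left(-4 - - \frac{8}{9}\right) - 3\right) \left(-25\right)}{2202} = \left(\left(-4 + \frac{8}{9}\right) - 3\right) \left(-25\right) \frac{1}{2202} = \left(- \frac{28}{9} - 3\right) \left(-25\right) \frac{1}{2202} = \left(- \frac{55}{9}\right) \left(-25\right) \frac{1}{2202} = \frac{1375}{9} \cdot \frac{1}{2202} = \frac{1375}{19818}$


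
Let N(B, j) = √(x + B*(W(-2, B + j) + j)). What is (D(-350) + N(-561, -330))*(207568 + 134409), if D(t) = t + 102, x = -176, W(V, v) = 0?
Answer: -84810296 + 341977*√184954 ≈ 6.2261e+7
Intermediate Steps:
D(t) = 102 + t
N(B, j) = √(-176 + B*j) (N(B, j) = √(-176 + B*(0 + j)) = √(-176 + B*j))
(D(-350) + N(-561, -330))*(207568 + 134409) = ((102 - 350) + √(-176 - 561*(-330)))*(207568 + 134409) = (-248 + √(-176 + 185130))*341977 = (-248 + √184954)*341977 = -84810296 + 341977*√184954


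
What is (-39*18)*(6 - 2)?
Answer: -2808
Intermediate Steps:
(-39*18)*(6 - 2) = -702*4 = -2808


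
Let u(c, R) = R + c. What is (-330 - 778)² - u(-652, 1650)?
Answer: 1226666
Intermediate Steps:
(-330 - 778)² - u(-652, 1650) = (-330 - 778)² - (1650 - 652) = (-1108)² - 1*998 = 1227664 - 998 = 1226666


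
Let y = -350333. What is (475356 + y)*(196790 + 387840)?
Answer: 73092196490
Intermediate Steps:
(475356 + y)*(196790 + 387840) = (475356 - 350333)*(196790 + 387840) = 125023*584630 = 73092196490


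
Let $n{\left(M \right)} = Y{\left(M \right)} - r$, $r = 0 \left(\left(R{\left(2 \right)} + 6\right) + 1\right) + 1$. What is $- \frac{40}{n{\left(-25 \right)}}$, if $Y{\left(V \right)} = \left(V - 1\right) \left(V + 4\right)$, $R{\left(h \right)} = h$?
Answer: $- \frac{8}{109} \approx -0.073395$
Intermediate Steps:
$Y{\left(V \right)} = \left(-1 + V\right) \left(4 + V\right)$
$r = 1$ ($r = 0 \left(\left(2 + 6\right) + 1\right) + 1 = 0 \left(8 + 1\right) + 1 = 0 \cdot 9 + 1 = 0 + 1 = 1$)
$n{\left(M \right)} = -5 + M^{2} + 3 M$ ($n{\left(M \right)} = \left(-4 + M^{2} + 3 M\right) - 1 = -5 + M^{2} + 3 M$)
$- \frac{40}{n{\left(-25 \right)}} = - \frac{40}{-5 + \left(-25\right)^{2} + 3 \left(-25\right)} = - \frac{40}{-5 + 625 - 75} = - \frac{40}{545} = \left(-40\right) \frac{1}{545} = - \frac{8}{109}$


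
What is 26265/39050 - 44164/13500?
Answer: -13700267/5271750 ≈ -2.5988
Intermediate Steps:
26265/39050 - 44164/13500 = 26265*(1/39050) - 44164*1/13500 = 5253/7810 - 11041/3375 = -13700267/5271750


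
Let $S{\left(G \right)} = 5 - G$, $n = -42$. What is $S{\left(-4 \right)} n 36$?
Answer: $-13608$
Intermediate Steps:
$S{\left(-4 \right)} n 36 = \left(5 - -4\right) \left(-42\right) 36 = \left(5 + 4\right) \left(-42\right) 36 = 9 \left(-42\right) 36 = \left(-378\right) 36 = -13608$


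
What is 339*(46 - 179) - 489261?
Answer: -534348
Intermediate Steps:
339*(46 - 179) - 489261 = 339*(-133) - 489261 = -45087 - 489261 = -534348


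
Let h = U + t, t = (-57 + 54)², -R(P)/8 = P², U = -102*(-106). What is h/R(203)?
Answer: -10821/329672 ≈ -0.032824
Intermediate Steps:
U = 10812
R(P) = -8*P²
t = 9 (t = (-3)² = 9)
h = 10821 (h = 10812 + 9 = 10821)
h/R(203) = 10821/((-8*203²)) = 10821/((-8*41209)) = 10821/(-329672) = 10821*(-1/329672) = -10821/329672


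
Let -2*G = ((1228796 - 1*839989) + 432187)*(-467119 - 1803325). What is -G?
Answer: -932010450668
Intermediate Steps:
G = 932010450668 (G = -((1228796 - 1*839989) + 432187)*(-467119 - 1803325)/2 = -((1228796 - 839989) + 432187)*(-2270444)/2 = -(388807 + 432187)*(-2270444)/2 = -410497*(-2270444) = -½*(-1864020901336) = 932010450668)
-G = -1*932010450668 = -932010450668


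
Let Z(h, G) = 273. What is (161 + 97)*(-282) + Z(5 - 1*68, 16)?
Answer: -72483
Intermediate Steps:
(161 + 97)*(-282) + Z(5 - 1*68, 16) = (161 + 97)*(-282) + 273 = 258*(-282) + 273 = -72756 + 273 = -72483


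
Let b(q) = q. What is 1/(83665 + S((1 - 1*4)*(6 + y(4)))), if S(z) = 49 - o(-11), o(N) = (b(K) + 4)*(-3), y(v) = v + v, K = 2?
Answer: 1/83732 ≈ 1.1943e-5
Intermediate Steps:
y(v) = 2*v
o(N) = -18 (o(N) = (2 + 4)*(-3) = 6*(-3) = -18)
S(z) = 67 (S(z) = 49 - 1*(-18) = 49 + 18 = 67)
1/(83665 + S((1 - 1*4)*(6 + y(4)))) = 1/(83665 + 67) = 1/83732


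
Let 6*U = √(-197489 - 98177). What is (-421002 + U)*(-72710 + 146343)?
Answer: -30999640266 + 515431*I*√6034/6 ≈ -3.1e+10 + 6.673e+6*I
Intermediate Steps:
U = 7*I*√6034/6 (U = √(-197489 - 98177)/6 = √(-295666)/6 = (7*I*√6034)/6 = 7*I*√6034/6 ≈ 90.625*I)
(-421002 + U)*(-72710 + 146343) = (-421002 + 7*I*√6034/6)*(-72710 + 146343) = (-421002 + 7*I*√6034/6)*73633 = -30999640266 + 515431*I*√6034/6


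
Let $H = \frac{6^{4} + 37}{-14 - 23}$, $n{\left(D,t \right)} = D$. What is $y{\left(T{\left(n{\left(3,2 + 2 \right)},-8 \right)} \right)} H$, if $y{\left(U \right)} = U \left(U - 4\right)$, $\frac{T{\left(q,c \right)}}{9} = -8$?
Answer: $- \frac{7294176}{37} \approx -1.9714 \cdot 10^{5}$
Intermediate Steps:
$T{\left(q,c \right)} = -72$ ($T{\left(q,c \right)} = 9 \left(-8\right) = -72$)
$y{\left(U \right)} = U \left(-4 + U\right)$
$H = - \frac{1333}{37}$ ($H = \frac{1296 + 37}{-37} = 1333 \left(- \frac{1}{37}\right) = - \frac{1333}{37} \approx -36.027$)
$y{\left(T{\left(n{\left(3,2 + 2 \right)},-8 \right)} \right)} H = - 72 \left(-4 - 72\right) \left(- \frac{1333}{37}\right) = \left(-72\right) \left(-76\right) \left(- \frac{1333}{37}\right) = 5472 \left(- \frac{1333}{37}\right) = - \frac{7294176}{37}$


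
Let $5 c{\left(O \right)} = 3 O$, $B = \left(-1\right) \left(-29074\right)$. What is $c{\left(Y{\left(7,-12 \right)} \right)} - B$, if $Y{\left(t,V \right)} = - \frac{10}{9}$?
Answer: $- \frac{87224}{3} \approx -29075.0$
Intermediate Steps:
$Y{\left(t,V \right)} = - \frac{10}{9}$ ($Y{\left(t,V \right)} = \left(-10\right) \frac{1}{9} = - \frac{10}{9}$)
$B = 29074$
$c{\left(O \right)} = \frac{3 O}{5}$
$c{\left(Y{\left(7,-12 \right)} \right)} - B = \frac{3}{5} \left(- \frac{10}{9}\right) - 29074 = - \frac{2}{3} - 29074 = - \frac{87224}{3}$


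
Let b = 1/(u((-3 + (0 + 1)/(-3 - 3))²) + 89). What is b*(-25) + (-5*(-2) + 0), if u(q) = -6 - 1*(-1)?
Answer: 815/84 ≈ 9.7024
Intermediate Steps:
u(q) = -5 (u(q) = -6 + 1 = -5)
b = 1/84 (b = 1/(-5 + 89) = 1/84 ≈ 0.011905)
b*(-25) + (-5*(-2) + 0) = (1/84)*(-25) + (-5*(-2) + 0) = -25/84 + (10 + 0) = -25/84 + 10 = 815/84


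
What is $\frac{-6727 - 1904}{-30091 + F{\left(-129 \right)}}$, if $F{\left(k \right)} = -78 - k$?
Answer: $\frac{8631}{30040} \approx 0.28732$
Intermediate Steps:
$\frac{-6727 - 1904}{-30091 + F{\left(-129 \right)}} = \frac{-6727 - 1904}{-30091 - -51} = - \frac{8631}{-30091 + \left(-78 + 129\right)} = - \frac{8631}{-30091 + 51} = - \frac{8631}{-30040} = \left(-8631\right) \left(- \frac{1}{30040}\right) = \frac{8631}{30040}$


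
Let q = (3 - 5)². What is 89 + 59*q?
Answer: 325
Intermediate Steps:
q = 4 (q = (-2)² = 4)
89 + 59*q = 89 + 59*4 = 89 + 236 = 325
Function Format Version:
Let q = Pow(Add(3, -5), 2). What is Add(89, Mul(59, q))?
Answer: 325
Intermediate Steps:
q = 4 (q = Pow(-2, 2) = 4)
Add(89, Mul(59, q)) = Add(89, Mul(59, 4)) = Add(89, 236) = 325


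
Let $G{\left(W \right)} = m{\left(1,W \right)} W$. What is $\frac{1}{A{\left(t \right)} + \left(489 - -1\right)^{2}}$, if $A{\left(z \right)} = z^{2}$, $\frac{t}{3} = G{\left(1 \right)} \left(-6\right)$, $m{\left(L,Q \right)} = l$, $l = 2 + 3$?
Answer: $\frac{1}{248200} \approx 4.029 \cdot 10^{-6}$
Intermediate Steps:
$l = 5$
$m{\left(L,Q \right)} = 5$
$G{\left(W \right)} = 5 W$
$t = -90$ ($t = 3 \cdot 5 \cdot 1 \left(-6\right) = 3 \cdot 5 \left(-6\right) = 3 \left(-30\right) = -90$)
$\frac{1}{A{\left(t \right)} + \left(489 - -1\right)^{2}} = \frac{1}{\left(-90\right)^{2} + \left(489 - -1\right)^{2}} = \frac{1}{8100 + \left(489 + 1\right)^{2}} = \frac{1}{8100 + 490^{2}} = \frac{1}{8100 + 240100} = \frac{1}{248200}$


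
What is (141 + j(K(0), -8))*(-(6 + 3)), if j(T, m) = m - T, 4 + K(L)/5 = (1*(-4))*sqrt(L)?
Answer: -1377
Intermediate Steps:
K(L) = -20 - 20*sqrt(L) (K(L) = -20 + 5*((1*(-4))*sqrt(L)) = -20 + 5*(-4*sqrt(L)) = -20 - 20*sqrt(L))
(141 + j(K(0), -8))*(-(6 + 3)) = (141 + (-8 - (-20 - 20*sqrt(0))))*(-(6 + 3)) = (141 + (-8 - (-20 - 20*0)))*(-1*9) = (141 + (-8 - (-20 + 0)))*(-9) = (141 + (-8 - 1*(-20)))*(-9) = (141 + (-8 + 20))*(-9) = (141 + 12)*(-9) = 153*(-9) = -1377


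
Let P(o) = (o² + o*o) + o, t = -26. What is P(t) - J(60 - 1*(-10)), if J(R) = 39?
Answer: 1287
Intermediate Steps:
P(o) = o + 2*o² (P(o) = (o² + o²) + o = 2*o² + o = o + 2*o²)
P(t) - J(60 - 1*(-10)) = -26*(1 + 2*(-26)) - 1*39 = -26*(1 - 52) - 39 = -26*(-51) - 39 = 1326 - 39 = 1287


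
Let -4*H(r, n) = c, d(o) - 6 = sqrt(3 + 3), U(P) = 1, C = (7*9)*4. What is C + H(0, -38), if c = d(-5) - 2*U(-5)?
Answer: 251 - sqrt(6)/4 ≈ 250.39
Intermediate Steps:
C = 252 (C = 63*4 = 252)
d(o) = 6 + sqrt(6) (d(o) = 6 + sqrt(3 + 3) = 6 + sqrt(6))
c = 4 + sqrt(6) (c = (6 + sqrt(6)) - 2 = 4 + sqrt(6) ≈ 6.4495)
H(r, n) = -1 - sqrt(6)/4 (H(r, n) = -(4 + sqrt(6))/4 = -1 - sqrt(6)/4)
C + H(0, -38) = 252 + (-1 - sqrt(6)/4) = 251 - sqrt(6)/4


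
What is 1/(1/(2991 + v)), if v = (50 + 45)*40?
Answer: 6791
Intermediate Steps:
v = 3800 (v = 95*40 = 3800)
1/(1/(2991 + v)) = 1/(1/(2991 + 3800)) = 1/(1/6791) = 6791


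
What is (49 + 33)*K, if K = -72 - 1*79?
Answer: -12382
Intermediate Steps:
K = -151 (K = -72 - 79 = -151)
(49 + 33)*K = (49 + 33)*(-151) = 82*(-151) = -12382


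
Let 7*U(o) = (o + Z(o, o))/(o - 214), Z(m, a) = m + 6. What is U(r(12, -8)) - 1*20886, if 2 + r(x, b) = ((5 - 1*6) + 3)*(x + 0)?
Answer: -14035417/672 ≈ -20886.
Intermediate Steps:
Z(m, a) = 6 + m
r(x, b) = -2 + 2*x (r(x, b) = -2 + ((5 - 1*6) + 3)*(x + 0) = -2 + ((5 - 6) + 3)*x = -2 + (-1 + 3)*x = -2 + 2*x)
U(o) = (6 + 2*o)/(7*(-214 + o)) (U(o) = ((o + (6 + o))/(o - 214))/7 = ((6 + 2*o)/(-214 + o))/7 = (6 + 2*o)/(7*(-214 + o)))
U(r(12, -8)) - 1*20886 = 2*(3 + (-2 + 2*12))/(7*(-214 + (-2 + 2*12))) - 1*20886 = 2*(3 + (-2 + 24))/(7*(-214 + (-2 + 24))) - 20886 = 2*(3 + 22)/(7*(-214 + 22)) - 20886 = (2/7)*25/(-192) - 20886 = (2/7)*(-1/192)*25 - 20886 = -25/672 - 20886 = -14035417/672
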